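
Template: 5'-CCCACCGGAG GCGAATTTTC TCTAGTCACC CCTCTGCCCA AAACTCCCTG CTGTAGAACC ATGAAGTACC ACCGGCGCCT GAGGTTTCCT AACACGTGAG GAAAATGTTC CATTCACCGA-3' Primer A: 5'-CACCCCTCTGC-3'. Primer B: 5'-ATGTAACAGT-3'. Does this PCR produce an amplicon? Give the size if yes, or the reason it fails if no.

Primer B (ATGTAACAGT) does not match the top strand, and its reverse complement ACTGTTACAT does not match either.
With no annealing site for primer B, no amplification occurs.

No product — primer B has no binding site in the template.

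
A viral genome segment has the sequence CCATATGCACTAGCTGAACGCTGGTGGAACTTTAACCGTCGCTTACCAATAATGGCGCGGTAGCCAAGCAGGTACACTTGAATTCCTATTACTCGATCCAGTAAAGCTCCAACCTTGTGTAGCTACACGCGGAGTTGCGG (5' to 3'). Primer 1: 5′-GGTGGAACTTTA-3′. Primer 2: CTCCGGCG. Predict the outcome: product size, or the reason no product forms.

No product — primer 2 has no binding site in the template.

Primer 2 (CTCCGGCG) does not match the top strand, and its reverse complement CGCCGGAG does not match either.
With no annealing site for primer 2, no amplification occurs.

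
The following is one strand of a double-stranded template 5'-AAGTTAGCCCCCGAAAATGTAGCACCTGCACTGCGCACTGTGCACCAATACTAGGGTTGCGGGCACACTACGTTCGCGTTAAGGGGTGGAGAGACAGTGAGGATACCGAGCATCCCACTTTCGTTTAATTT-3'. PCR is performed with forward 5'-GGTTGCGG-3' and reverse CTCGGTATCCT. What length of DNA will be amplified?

56 bp

Scanning the template, GGTTGCGG occurs at positions 55–62; this primer anneals to the bottom strand there with its 3' end pointing downstream.
Reverse complement of the reverse primer: AGGATACCGAG. This occurs on the top strand at positions 100–110.
Product length = (reverse-primer end) − (forward-primer start) + 1 = 110 − 55 + 1 = 56 bp.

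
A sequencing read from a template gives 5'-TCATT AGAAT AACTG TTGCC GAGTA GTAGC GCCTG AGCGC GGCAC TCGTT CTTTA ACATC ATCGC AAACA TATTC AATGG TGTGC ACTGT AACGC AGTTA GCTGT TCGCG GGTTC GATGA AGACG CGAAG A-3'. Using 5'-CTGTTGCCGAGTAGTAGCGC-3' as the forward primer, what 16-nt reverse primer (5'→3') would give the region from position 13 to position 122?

5'-CTTCATCGAACCCGCG-3'

The product's 3' end on the top strand is position 122.
The reverse primer anneals to the top strand over positions 107–122, i.e. to CGCGGGTTCGATGAAG.
Its sequence written 5'→3' is the reverse complement: CTTCATCGAACCCGCG.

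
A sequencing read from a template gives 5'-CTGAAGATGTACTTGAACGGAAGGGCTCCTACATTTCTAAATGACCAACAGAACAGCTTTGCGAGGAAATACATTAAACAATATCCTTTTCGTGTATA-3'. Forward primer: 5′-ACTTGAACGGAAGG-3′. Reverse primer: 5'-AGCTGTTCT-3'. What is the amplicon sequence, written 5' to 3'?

5'-ACTTGAACGGAAGGGCTCCTACATTTCTAAATGACCAACAGAACAGCT-3'

Forward primer ACTTGAACGGAAGG is found on the top strand at positions 11–24.
Taking the reverse complement of AGCTGTTCT gives AGAACAGCT, found at positions 50–58 on the template; the primer anneals here to the top strand with its 3' end pointing upstream.
The product is the template from position 11 through 58 (48 bp).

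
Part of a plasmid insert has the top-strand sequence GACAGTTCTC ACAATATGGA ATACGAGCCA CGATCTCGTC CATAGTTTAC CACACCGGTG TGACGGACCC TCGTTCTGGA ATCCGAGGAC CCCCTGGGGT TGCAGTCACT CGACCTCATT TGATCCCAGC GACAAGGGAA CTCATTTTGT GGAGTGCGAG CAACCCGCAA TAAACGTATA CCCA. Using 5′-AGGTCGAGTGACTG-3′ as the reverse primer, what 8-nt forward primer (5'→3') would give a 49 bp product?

The reverse primer's reverse complement CAGTCACTCGACCT matches the template at positions 103–116, so the product ends at position 116.
A 49 bp product then starts at position 116 − 49 + 1 = 68.
The forward primer is identical to the top strand there: CCCTCGTT.

5'-CCCTCGTT-3'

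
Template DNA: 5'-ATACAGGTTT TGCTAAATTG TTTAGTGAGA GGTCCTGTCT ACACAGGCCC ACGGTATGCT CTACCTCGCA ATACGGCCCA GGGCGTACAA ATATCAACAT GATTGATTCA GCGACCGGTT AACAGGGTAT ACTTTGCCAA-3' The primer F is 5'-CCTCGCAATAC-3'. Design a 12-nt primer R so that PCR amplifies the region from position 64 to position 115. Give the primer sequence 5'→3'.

5'-GTCGCTGAATCA-3'

The product's 3' end on the top strand is position 115.
The reverse primer anneals to the top strand over positions 104–115, i.e. to TGATTCAGCGAC.
Its sequence written 5'→3' is the reverse complement: GTCGCTGAATCA.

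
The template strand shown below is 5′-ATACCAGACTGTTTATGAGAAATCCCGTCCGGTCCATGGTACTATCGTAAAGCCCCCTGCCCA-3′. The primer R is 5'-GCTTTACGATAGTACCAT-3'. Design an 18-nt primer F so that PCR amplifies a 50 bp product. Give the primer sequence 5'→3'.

5'-CCAGACTGTTTATGAGAA-3'

The reverse primer's reverse complement ATGGTACTATCGTAAAGC matches the template at positions 36–53, so the product ends at position 53.
A 50 bp product then starts at position 53 − 50 + 1 = 4.
The forward primer is identical to the top strand there: CCAGACTGTTTATGAGAA.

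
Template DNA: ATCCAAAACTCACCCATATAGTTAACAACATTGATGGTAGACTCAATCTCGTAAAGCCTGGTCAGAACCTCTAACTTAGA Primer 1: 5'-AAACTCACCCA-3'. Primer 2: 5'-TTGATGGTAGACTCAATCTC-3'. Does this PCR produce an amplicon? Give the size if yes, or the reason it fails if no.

No product — both primers anneal to the same strand and extend in the same direction.

Primer 1 (AAACTCACCCA) matches the top strand at positions 6–16 (3' end points downstream).
Primer 2 (TTGATGGTAGACTCAATCTC) also matches the top strand directly, at positions 31–50 — its reverse complement GAGATTGAGTCTACCATCAA is not present.
Both primers anneal to the bottom strand with 3' ends pointing the same way, so neither can prime synthesis back toward the other.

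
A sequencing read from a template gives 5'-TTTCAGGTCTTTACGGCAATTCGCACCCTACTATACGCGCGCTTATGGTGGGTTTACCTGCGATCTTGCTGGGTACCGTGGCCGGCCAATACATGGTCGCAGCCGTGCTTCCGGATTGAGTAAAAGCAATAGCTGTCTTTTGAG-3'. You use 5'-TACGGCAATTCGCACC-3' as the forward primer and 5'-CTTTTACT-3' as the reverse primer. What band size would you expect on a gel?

115 bp

Scanning the template, TACGGCAATTCGCACC occurs at positions 12–27; this primer anneals to the bottom strand there with its 3' end pointing downstream.
Taking the reverse complement of CTTTTACT gives AGTAAAAG, found at positions 119–126 on the template; the primer anneals here to the top strand with its 3' end pointing upstream.
Amplicon spans positions 12–126: 115 bp.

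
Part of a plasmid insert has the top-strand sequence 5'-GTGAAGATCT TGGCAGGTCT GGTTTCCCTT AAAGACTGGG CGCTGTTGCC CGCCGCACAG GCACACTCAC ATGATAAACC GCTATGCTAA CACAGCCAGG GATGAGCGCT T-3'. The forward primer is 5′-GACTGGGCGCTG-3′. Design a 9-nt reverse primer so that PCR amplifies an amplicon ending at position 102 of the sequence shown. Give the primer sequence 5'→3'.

The forward primer binds at positions 34–45; the product's 3' end on the top strand is position 102.
The reverse primer anneals to the top strand over positions 94–102, i.e. to AGCCAGGGA.
Its sequence written 5'→3' is the reverse complement: TCCCTGGCT.

5'-TCCCTGGCT-3'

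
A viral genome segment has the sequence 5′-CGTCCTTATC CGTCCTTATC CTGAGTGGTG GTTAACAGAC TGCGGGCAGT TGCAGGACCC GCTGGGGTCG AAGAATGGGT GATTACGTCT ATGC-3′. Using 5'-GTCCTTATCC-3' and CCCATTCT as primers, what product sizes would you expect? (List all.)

The forward primer GTCCTTATCC matches the top strand at positions 2–11, 12–21.
The reverse primer's reverse complement is AGAATGGG, matching at positions 72–79.
Each forward site pairs with the reverse site to give a product ending at position 79: sizes 78, 68 bp.

78 bp, 68 bp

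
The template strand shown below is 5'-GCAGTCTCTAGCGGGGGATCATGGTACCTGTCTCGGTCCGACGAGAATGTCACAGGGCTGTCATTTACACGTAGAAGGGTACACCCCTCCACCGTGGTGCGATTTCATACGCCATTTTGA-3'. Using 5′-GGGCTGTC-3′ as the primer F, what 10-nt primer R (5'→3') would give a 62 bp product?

The forward primer binds at positions 55–62, so a 62 bp product ends at position 55 + 62 − 1 = 116.
The reverse primer anneals to the top strand over positions 107–116, i.e. to ATACGCCATT.
Its sequence written 5'→3' is the reverse complement: AATGGCGTAT.

5'-AATGGCGTAT-3'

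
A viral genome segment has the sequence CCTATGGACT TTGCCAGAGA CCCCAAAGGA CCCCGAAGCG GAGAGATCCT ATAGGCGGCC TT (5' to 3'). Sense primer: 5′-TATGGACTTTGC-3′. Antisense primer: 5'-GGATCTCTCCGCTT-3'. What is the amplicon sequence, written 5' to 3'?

5'-TATGGACTTTGCCAGAGACCCCAAAGGACCCCGAAGCGGAGAGATCC-3'

The forward primer matches the template at positions 3–14.
Taking the reverse complement of GGATCTCTCCGCTT gives AAGCGGAGAGATCC, found at positions 36–49 on the template; the primer anneals here to the top strand with its 3' end pointing upstream.
The product is the template from position 3 through 49 (47 bp).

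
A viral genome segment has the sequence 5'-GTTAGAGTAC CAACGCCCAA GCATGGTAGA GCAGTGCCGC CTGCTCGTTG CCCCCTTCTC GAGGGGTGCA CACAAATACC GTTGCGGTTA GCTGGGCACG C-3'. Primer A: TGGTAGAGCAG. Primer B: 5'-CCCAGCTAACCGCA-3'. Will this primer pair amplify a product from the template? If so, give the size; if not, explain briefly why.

Yes — a 73 bp product.

Primer A (TGGTAGAGCAG) matches the top strand at positions 24–34; it acts as a forward primer.
Primer B's reverse complement is TGCGGTTAGCTGGG, matching the top strand at positions 83–96; it acts as a reverse primer.
The 3' ends face each other across positions 24–96, giving a 73 bp product.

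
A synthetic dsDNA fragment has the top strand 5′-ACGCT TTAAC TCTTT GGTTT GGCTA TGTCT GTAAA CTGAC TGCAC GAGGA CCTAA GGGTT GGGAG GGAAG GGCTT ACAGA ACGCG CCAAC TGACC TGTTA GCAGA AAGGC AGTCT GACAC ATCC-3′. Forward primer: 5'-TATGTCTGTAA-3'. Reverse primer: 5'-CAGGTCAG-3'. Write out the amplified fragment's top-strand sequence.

Scanning the template, TATGTCTGTAA occurs at positions 24–34; this primer anneals to the bottom strand there with its 3' end pointing downstream.
Taking the reverse complement of CAGGTCAG gives CTGACCTG, found at positions 90–97 on the template; the primer anneals here to the top strand with its 3' end pointing upstream.
The product is the template from position 24 through 97 (74 bp).

5'-TATGTCTGTAAACTGACTGCACGAGGACCTAAGGGTTGGGAGGGAAGGGCTTACAGAACGCGCCAACTGACCTG-3'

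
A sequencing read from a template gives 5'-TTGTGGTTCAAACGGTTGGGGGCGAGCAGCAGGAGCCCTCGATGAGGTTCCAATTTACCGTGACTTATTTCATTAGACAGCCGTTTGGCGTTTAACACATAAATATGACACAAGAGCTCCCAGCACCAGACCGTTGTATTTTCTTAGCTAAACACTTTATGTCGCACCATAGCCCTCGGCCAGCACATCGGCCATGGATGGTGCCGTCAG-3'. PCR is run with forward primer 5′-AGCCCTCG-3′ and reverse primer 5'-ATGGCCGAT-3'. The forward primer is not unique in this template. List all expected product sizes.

The forward primer AGCCCTCG matches the top strand at positions 34–41, 171–178.
The reverse primer's reverse complement is ATCGGCCAT, matching at positions 187–195.
Each forward site pairs with the reverse site to give a product ending at position 195: sizes 162, 25 bp.

162 bp, 25 bp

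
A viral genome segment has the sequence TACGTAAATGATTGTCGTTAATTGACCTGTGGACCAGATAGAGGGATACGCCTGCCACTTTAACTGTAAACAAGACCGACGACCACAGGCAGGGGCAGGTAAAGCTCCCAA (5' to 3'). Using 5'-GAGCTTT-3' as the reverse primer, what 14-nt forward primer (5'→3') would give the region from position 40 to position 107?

5'-AGAGGGATACGCCT-3'

The reverse primer's reverse complement AAAGCTC matches the template at positions 101–107; the product starts at position 40.
The forward primer is identical to the top strand over positions 40–53: AGAGGGATACGCCT.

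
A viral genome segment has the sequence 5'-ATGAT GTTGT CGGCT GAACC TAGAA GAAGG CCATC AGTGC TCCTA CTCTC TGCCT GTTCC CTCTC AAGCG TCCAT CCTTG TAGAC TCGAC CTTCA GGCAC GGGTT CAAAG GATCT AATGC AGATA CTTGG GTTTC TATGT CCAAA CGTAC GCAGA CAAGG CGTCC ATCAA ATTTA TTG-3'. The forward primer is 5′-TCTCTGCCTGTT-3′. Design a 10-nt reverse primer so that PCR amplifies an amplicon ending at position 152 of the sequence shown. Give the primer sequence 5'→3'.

The forward primer binds at positions 47–58; the product's 3' end on the top strand is position 152.
The reverse primer anneals to the top strand over positions 143–152, i.e. to AAACGTACGC.
Its sequence written 5'→3' is the reverse complement: GCGTACGTTT.

5'-GCGTACGTTT-3'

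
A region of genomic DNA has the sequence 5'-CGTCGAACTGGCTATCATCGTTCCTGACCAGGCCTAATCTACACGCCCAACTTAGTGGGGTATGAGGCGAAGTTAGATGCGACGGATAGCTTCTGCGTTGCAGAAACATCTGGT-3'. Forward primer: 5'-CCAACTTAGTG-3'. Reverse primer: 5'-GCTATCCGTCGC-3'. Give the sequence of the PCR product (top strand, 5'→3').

Scanning the template, CCAACTTAGTG occurs at positions 47–57; this primer anneals to the bottom strand there with its 3' end pointing downstream.
Reverse complement of the reverse primer: GCGACGGATAGC. This occurs on the top strand at positions 79–90.
The product is the template from position 47 through 90 (44 bp).

5'-CCAACTTAGTGGGGTATGAGGCGAAGTTAGATGCGACGGATAGC-3'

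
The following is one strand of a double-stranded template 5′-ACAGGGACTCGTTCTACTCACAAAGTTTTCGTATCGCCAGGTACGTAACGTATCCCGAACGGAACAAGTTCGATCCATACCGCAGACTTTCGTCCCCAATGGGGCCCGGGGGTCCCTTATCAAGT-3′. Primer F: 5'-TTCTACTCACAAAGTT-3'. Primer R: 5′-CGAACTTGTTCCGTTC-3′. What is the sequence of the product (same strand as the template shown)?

Forward primer TTCTACTCACAAAGTT is found on the top strand at positions 12–27.
Reverse complement of the reverse primer: GAACGGAACAAGTTCG. This occurs on the top strand at positions 57–72.
The product is the template from position 12 through 72 (61 bp).

5'-TTCTACTCACAAAGTTTTCGTATCGCCAGGTACGTAACGTATCCCGAACGGAACAAGTTCG-3'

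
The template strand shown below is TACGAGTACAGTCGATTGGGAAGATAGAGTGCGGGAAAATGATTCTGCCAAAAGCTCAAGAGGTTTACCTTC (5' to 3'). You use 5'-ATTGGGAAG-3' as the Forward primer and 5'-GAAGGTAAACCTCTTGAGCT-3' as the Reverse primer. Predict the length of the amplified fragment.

Forward primer ATTGGGAAG is found on the top strand at positions 15–23.
The reverse primer's reverse complement is AGCTCAAGAGGTTTACCTTC, which matches the template at positions 53–72.
Amplicon spans positions 15–72: 58 bp.

58 bp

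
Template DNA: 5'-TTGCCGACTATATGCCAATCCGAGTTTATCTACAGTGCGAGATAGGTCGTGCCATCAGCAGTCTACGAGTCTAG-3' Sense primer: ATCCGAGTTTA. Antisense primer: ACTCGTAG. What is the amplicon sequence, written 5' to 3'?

5'-ATCCGAGTTTATCTACAGTGCGAGATAGGTCGTGCCATCAGCAGTCTACGAGT-3'

Scanning the template, ATCCGAGTTTA occurs at positions 18–28; this primer anneals to the bottom strand there with its 3' end pointing downstream.
Reverse complement of the reverse primer: CTACGAGT. This occurs on the top strand at positions 63–70.
The product is the template from position 18 through 70 (53 bp).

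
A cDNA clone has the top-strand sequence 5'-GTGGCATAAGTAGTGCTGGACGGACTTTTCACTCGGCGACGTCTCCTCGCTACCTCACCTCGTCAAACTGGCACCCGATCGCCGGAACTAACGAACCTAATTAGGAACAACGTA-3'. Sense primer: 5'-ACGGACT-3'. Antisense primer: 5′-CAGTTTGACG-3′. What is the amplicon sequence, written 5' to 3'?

Scanning the template, ACGGACT occurs at positions 20–26; this primer anneals to the bottom strand there with its 3' end pointing downstream.
Taking the reverse complement of CAGTTTGACG gives CGTCAAACTG, found at positions 61–70 on the template; the primer anneals here to the top strand with its 3' end pointing upstream.
The product is the template from position 20 through 70 (51 bp).

5'-ACGGACTTTTCACTCGGCGACGTCTCCTCGCTACCTCACCTCGTCAAACTG-3'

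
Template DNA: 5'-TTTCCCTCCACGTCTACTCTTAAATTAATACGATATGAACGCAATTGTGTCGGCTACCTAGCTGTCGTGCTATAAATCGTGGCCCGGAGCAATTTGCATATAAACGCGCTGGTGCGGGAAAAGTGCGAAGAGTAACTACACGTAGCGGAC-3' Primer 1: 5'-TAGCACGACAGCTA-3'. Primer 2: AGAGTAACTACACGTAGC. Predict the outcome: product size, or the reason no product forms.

No product — the primers' 3' ends point away from each other.

Primer 1 (TAGCACGACAGCTA) has reverse complement TAGCTGTCGTGCTA, which matches the top strand at positions 59–72; primer 1 anneals to the top strand there with its 3' end pointing upstream toward position 59.
Primer 2 (AGAGTAACTACACGTAGC) matches the top strand directly at positions 129–146; it anneals to the bottom strand with its 3' end pointing downstream toward position 146.
The 3' ends diverge (primer 1 extends toward position 1, primer 2 toward position 150), so the primers never converge on a shared product.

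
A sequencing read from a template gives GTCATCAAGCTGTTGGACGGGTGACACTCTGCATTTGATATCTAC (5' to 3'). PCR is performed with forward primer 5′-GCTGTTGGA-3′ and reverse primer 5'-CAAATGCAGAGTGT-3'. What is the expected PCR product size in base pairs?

29 bp

The forward primer matches the template at positions 9–17.
Reverse complement of the reverse primer: ACACTCTGCATTTG. This occurs on the top strand at positions 24–37.
The product runs from position 9 to position 37, so its length is 37 − 9 + 1 = 29 bp.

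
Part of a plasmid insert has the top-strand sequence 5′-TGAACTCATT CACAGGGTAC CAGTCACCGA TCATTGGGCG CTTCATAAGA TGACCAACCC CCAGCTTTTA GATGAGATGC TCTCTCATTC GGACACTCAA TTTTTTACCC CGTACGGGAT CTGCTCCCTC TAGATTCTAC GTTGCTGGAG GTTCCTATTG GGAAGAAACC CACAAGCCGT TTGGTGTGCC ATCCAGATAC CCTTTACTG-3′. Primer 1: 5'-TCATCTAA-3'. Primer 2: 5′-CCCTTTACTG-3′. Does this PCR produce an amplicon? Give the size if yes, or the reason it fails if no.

No product — the primers' 3' ends point away from each other.

Primer 1 (TCATCTAA) has reverse complement TTAGATGA, which matches the top strand at positions 68–75; primer 1 anneals to the top strand there with its 3' end pointing upstream toward position 68.
Primer 2 (CCCTTTACTG) matches the top strand directly at positions 200–209; it anneals to the bottom strand with its 3' end pointing downstream toward position 209.
The 3' ends diverge (primer 1 extends toward position 1, primer 2 toward position 209), so the primers never converge on a shared product.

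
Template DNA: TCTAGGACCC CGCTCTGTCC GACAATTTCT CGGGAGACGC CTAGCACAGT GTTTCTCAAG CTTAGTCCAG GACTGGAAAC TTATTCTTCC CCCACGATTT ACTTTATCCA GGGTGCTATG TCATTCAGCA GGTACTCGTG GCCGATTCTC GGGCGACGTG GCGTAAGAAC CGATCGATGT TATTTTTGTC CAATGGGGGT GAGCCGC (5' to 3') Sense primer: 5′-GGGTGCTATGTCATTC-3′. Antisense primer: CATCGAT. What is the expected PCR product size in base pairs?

69 bp

The forward primer matches the template at positions 111–126.
The reverse primer's reverse complement is ATCGATG, which matches the template at positions 173–179.
Product length = (reverse-primer end) − (forward-primer start) + 1 = 179 − 111 + 1 = 69 bp.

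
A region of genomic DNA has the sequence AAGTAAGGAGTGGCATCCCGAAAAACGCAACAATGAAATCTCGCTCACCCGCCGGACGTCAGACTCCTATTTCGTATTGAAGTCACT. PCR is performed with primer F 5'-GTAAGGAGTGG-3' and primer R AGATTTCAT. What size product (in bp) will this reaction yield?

The forward primer matches the template at positions 3–13.
The reverse primer's reverse complement is ATGAAATCT, which matches the template at positions 33–41.
The product runs from position 3 to position 41, so its length is 41 − 3 + 1 = 39 bp.

39 bp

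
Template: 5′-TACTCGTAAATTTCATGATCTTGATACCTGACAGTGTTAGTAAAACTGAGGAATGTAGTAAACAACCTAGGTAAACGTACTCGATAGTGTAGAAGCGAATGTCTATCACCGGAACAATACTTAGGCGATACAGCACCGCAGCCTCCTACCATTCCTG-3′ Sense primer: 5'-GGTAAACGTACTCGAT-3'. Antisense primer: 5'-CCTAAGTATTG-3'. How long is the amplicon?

56 bp

The forward primer matches the template at positions 70–85.
Reverse complement of the reverse primer: CAATACTTAGG. This occurs on the top strand at positions 115–125.
Amplicon spans positions 70–125: 56 bp.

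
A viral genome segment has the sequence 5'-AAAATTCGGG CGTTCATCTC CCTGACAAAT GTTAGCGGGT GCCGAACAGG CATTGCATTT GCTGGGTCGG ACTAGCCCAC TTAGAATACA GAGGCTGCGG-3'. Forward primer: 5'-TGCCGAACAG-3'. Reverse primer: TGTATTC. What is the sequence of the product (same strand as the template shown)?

5'-TGCCGAACAGGCATTGCATTTGCTGGGTCGGACTAGCCCACTTAGAATACA-3'

The forward primer matches the template at positions 40–49.
Taking the reverse complement of TGTATTC gives GAATACA, found at positions 84–90 on the template; the primer anneals here to the top strand with its 3' end pointing upstream.
The product is the template from position 40 through 90 (51 bp).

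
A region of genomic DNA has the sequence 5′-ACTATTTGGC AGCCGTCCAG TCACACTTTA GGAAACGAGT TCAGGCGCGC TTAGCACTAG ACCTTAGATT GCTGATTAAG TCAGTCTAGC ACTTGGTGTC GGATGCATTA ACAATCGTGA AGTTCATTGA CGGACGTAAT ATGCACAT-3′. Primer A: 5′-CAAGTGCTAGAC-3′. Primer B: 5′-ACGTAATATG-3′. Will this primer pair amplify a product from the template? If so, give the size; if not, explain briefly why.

No product — the primers' 3' ends point away from each other.

Primer A (CAAGTGCTAGAC) has reverse complement GTCTAGCACTTG, which matches the top strand at positions 84–95; primer A anneals to the top strand there with its 3' end pointing upstream toward position 84.
Primer B (ACGTAATATG) matches the top strand directly at positions 134–143; it anneals to the bottom strand with its 3' end pointing downstream toward position 143.
The 3' ends diverge (primer A extends toward position 1, primer B toward position 148), so the primers never converge on a shared product.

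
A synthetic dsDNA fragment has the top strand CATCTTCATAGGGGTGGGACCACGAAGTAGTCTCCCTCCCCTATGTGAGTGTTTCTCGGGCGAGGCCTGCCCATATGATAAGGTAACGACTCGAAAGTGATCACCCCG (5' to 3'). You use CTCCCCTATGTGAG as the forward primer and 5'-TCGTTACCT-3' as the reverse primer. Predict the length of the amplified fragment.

Scanning the template, CTCCCCTATGTGAG occurs at positions 36–49; this primer anneals to the bottom strand there with its 3' end pointing downstream.
Taking the reverse complement of TCGTTACCT gives AGGTAACGA, found at positions 81–89 on the template; the primer anneals here to the top strand with its 3' end pointing upstream.
The product runs from position 36 to position 89, so its length is 89 − 36 + 1 = 54 bp.

54 bp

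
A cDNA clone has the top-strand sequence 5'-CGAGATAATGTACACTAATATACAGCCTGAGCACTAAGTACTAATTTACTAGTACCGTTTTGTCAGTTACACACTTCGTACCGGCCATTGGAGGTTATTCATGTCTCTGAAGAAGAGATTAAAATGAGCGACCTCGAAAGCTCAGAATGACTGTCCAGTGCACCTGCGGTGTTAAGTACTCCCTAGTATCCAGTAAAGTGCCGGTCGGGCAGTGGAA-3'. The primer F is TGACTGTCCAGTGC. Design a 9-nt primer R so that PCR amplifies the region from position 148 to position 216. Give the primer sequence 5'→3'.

5'-TCCACTGCC-3'

The product's 3' end on the top strand is position 216.
The reverse primer anneals to the top strand over positions 208–216, i.e. to GGCAGTGGA.
Its sequence written 5'→3' is the reverse complement: TCCACTGCC.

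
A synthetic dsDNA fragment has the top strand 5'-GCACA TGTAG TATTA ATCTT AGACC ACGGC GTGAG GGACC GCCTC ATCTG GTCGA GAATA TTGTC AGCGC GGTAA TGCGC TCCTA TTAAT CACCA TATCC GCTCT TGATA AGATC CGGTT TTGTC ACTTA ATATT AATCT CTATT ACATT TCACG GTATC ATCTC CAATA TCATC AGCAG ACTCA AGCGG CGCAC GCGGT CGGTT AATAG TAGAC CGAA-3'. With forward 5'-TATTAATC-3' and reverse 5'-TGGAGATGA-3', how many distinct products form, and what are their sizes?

Three products: 157 bp, 84 bp, 36 bp

The forward primer TATTAATC matches the top strand at positions 11–18, 84–91, 132–139.
The reverse primer's reverse complement is TCATCTCCA, matching at positions 159–167.
Each forward site pairs with the reverse site to give a product ending at position 167: sizes 157, 84, 36 bp.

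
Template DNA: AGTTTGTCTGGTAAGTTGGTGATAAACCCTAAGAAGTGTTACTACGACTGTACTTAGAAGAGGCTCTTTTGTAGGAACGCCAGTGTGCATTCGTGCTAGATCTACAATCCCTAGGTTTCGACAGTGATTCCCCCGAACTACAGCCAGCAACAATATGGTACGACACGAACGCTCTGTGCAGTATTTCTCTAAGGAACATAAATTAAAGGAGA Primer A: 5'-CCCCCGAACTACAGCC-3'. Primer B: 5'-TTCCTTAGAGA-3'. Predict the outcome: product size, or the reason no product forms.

Primer A (CCCCCGAACTACAGCC) matches the top strand at positions 130–145; it acts as a forward primer.
Primer B's reverse complement is TCTCTAAGGAA, matching the top strand at positions 186–196; it acts as a reverse primer.
The 3' ends face each other across positions 130–196, giving a 67 bp product.

Yes — a 67 bp product.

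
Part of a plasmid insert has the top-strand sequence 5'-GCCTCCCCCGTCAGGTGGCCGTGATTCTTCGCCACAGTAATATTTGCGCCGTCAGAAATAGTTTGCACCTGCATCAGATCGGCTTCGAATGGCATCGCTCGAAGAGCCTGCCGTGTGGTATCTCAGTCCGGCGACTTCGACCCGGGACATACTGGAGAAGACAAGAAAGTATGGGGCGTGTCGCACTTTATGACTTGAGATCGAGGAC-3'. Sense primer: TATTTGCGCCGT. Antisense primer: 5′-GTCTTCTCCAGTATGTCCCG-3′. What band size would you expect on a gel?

Forward primer TATTTGCGCCGT is found on the top strand at positions 41–52.
Taking the reverse complement of GTCTTCTCCAGTATGTCCCG gives CGGGACATACTGGAGAAGAC, found at positions 143–162 on the template; the primer anneals here to the top strand with its 3' end pointing upstream.
Product length = (reverse-primer end) − (forward-primer start) + 1 = 162 − 41 + 1 = 122 bp.

122 bp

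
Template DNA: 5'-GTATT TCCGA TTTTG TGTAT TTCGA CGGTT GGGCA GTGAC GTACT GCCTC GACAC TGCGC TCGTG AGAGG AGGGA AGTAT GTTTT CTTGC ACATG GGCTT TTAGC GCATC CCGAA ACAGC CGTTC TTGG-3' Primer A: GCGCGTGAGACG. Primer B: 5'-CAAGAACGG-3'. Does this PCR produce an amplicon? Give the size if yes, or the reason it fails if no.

Primer A (GCGCGTGAGACG) does not match the top strand, and its reverse complement CGTCTCACGCGC does not match either.
With no annealing site for primer A, no amplification occurs.

No product — primer A has no binding site in the template.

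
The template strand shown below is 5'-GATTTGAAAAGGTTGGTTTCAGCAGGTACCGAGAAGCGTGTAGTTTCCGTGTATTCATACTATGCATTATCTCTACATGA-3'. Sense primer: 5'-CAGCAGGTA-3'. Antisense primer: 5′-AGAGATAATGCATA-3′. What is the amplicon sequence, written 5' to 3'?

Forward primer CAGCAGGTA is found on the top strand at positions 20–28.
Reverse complement of the reverse primer: TATGCATTATCTCT. This occurs on the top strand at positions 61–74.
The product is the template from position 20 through 74 (55 bp).

5'-CAGCAGGTACCGAGAAGCGTGTAGTTTCCGTGTATTCATACTATGCATTATCTCT-3'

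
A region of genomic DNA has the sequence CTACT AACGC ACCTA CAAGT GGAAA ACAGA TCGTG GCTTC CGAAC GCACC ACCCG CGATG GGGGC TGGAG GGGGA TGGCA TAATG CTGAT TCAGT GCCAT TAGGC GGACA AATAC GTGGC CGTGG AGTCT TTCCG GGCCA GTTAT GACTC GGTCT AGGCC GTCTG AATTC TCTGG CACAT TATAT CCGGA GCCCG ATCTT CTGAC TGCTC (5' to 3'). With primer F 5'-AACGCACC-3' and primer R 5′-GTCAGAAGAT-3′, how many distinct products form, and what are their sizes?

Two products: 200 bp, 163 bp

The forward primer AACGCACC matches the top strand at positions 6–13, 43–50.
The reverse primer's reverse complement is ATCTTCTGAC, matching at positions 196–205.
Each forward site pairs with the reverse site to give a product ending at position 205: sizes 200, 163 bp.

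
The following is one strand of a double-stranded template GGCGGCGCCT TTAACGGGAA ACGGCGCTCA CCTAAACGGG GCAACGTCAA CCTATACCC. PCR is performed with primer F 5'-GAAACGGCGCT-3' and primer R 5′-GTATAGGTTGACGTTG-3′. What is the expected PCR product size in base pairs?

The forward primer matches the template at positions 18–28.
Reverse complement of the reverse primer: CAACGTCAACCTATAC. This occurs on the top strand at positions 42–57.
Amplicon spans positions 18–57: 40 bp.

40 bp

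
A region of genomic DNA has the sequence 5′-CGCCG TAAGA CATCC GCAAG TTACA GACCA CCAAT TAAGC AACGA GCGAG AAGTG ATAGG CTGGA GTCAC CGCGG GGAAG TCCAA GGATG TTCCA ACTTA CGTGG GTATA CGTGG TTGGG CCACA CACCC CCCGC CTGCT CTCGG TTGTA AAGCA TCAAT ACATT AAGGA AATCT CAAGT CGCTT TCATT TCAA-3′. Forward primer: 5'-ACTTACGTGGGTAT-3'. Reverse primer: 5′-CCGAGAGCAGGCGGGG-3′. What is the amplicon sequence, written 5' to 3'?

Scanning the template, ACTTACGTGGGTAT occurs at positions 96–109; this primer anneals to the bottom strand there with its 3' end pointing downstream.
Reverse complement of the reverse primer: CCCCGCCTGCTCTCGG. This occurs on the top strand at positions 130–145.
The product is the template from position 96 through 145 (50 bp).

5'-ACTTACGTGGGTATACGTGGTTGGGCCACACACCCCCCGCCTGCTCTCGG-3'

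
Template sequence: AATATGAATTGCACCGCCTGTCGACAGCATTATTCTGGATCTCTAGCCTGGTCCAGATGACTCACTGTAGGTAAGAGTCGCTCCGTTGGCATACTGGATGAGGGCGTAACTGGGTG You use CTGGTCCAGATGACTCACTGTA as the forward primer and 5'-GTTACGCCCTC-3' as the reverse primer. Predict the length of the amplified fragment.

Forward primer CTGGTCCAGATGACTCACTGTA is found on the top strand at positions 48–69.
Taking the reverse complement of GTTACGCCCTC gives GAGGGCGTAAC, found at positions 100–110 on the template; the primer anneals here to the top strand with its 3' end pointing upstream.
Amplicon spans positions 48–110: 63 bp.

63 bp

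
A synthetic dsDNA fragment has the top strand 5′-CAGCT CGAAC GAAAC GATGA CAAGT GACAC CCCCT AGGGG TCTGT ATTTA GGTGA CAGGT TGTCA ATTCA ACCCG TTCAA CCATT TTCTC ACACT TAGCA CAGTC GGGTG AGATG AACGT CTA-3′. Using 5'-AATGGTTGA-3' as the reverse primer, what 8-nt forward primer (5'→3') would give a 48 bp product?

The reverse primer's reverse complement TCAACCATT matches the template at positions 77–85, so the product ends at position 85.
A 48 bp product then starts at position 85 − 48 + 1 = 38.
The forward primer is identical to the top strand there: GGGTCTGT.

5'-GGGTCTGT-3'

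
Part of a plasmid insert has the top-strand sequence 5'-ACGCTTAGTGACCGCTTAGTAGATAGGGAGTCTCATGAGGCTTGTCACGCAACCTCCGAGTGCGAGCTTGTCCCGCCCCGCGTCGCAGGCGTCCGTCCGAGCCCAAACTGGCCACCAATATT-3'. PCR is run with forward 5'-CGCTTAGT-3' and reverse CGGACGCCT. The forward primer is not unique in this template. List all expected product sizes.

The forward primer CGCTTAGT matches the top strand at positions 2–9, 13–20.
The reverse primer's reverse complement is AGGCGTCCG, matching at positions 87–95.
Each forward site pairs with the reverse site to give a product ending at position 95: sizes 94, 83 bp.

94 bp, 83 bp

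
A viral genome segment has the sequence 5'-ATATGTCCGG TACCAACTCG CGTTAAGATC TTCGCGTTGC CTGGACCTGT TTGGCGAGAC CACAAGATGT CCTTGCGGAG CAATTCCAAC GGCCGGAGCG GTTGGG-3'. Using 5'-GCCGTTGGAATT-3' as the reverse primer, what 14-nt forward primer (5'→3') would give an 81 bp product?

The reverse primer's reverse complement AATTCCAACGGC matches the template at positions 82–93, so the product ends at position 93.
An 81 bp product then starts at position 93 − 81 + 1 = 13.
The forward primer is identical to the top strand there: CCAACTCGCGTTAA.

5'-CCAACTCGCGTTAA-3'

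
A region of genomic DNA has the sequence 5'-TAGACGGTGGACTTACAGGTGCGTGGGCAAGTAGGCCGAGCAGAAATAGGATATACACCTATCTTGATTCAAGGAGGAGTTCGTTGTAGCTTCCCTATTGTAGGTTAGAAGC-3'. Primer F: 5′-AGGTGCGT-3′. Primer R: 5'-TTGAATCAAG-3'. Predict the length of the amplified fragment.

56 bp

Forward primer AGGTGCGT is found on the top strand at positions 17–24.
Reverse complement of the reverse primer: CTTGATTCAA. This occurs on the top strand at positions 63–72.
Amplicon spans positions 17–72: 56 bp.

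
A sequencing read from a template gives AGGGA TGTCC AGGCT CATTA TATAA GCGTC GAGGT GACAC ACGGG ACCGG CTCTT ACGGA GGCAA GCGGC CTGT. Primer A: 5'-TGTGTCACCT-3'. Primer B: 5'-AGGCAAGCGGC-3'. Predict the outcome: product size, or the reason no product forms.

No product — the primers' 3' ends point away from each other.

Primer A (TGTGTCACCT) has reverse complement AGGTGACACA, which matches the top strand at positions 32–41; primer A anneals to the top strand there with its 3' end pointing upstream toward position 32.
Primer B (AGGCAAGCGGC) matches the top strand directly at positions 60–70; it anneals to the bottom strand with its 3' end pointing downstream toward position 70.
The 3' ends diverge (primer A extends toward position 1, primer B toward position 74), so the primers never converge on a shared product.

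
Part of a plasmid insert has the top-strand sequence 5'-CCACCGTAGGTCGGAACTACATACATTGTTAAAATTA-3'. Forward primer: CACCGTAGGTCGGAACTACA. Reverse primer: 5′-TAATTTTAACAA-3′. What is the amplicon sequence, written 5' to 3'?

Scanning the template, CACCGTAGGTCGGAACTACA occurs at positions 2–21; this primer anneals to the bottom strand there with its 3' end pointing downstream.
Reverse complement of the reverse primer: TTGTTAAAATTA. This occurs on the top strand at positions 26–37.
The product is the template from position 2 through 37 (36 bp).

5'-CACCGTAGGTCGGAACTACATACATTGTTAAAATTA-3'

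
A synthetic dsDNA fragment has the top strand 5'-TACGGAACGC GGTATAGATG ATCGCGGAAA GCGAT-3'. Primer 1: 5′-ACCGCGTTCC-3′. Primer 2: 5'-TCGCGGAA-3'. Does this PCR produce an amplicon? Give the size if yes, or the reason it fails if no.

No product — the primers' 3' ends point away from each other.

Primer 1 (ACCGCGTTCC) has reverse complement GGAACGCGGT, which matches the top strand at positions 4–13; primer 1 anneals to the top strand there with its 3' end pointing upstream toward position 4.
Primer 2 (TCGCGGAA) matches the top strand directly at positions 22–29; it anneals to the bottom strand with its 3' end pointing downstream toward position 29.
The 3' ends diverge (primer 1 extends toward position 1, primer 2 toward position 35), so the primers never converge on a shared product.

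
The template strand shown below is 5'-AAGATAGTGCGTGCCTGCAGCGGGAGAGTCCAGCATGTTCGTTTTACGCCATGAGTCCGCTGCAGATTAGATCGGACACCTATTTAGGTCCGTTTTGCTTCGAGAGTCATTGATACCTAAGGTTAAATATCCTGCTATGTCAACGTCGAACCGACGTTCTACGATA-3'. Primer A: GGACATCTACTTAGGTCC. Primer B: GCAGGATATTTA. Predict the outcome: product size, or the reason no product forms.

No product — primer A has no binding site in the template.

Primer A (GGACATCTACTTAGGTCC) does not match the top strand, and its reverse complement GGACCTAAGTAGATGTCC does not match either.
With no annealing site for primer A, no amplification occurs.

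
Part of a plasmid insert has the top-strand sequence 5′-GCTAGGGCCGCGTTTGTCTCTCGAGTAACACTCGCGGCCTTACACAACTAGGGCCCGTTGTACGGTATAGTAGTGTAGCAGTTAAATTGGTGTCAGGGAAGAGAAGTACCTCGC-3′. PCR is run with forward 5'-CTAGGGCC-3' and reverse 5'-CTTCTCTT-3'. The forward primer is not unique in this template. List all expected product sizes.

105 bp, 59 bp

The forward primer CTAGGGCC matches the top strand at positions 2–9, 48–55.
The reverse primer's reverse complement is AAGAGAAG, matching at positions 99–106.
Each forward site pairs with the reverse site to give a product ending at position 106: sizes 105, 59 bp.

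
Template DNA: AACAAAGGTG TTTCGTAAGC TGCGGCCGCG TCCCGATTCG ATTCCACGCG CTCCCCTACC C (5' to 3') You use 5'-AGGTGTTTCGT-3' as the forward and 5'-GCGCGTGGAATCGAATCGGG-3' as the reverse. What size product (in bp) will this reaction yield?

46 bp

Scanning the template, AGGTGTTTCGT occurs at positions 6–16; this primer anneals to the bottom strand there with its 3' end pointing downstream.
Taking the reverse complement of GCGCGTGGAATCGAATCGGG gives CCCGATTCGATTCCACGCGC, found at positions 32–51 on the template; the primer anneals here to the top strand with its 3' end pointing upstream.
The product runs from position 6 to position 51, so its length is 51 − 6 + 1 = 46 bp.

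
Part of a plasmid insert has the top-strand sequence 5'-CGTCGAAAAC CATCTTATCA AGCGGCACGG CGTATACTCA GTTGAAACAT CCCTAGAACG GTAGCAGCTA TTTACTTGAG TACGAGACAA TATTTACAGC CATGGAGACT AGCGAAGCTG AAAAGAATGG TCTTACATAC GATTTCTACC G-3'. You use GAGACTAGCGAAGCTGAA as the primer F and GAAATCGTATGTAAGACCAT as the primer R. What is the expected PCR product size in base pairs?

42 bp

The forward primer matches the template at positions 105–122.
Reverse complement of the reverse primer: ATGGTCTTACATACGATTTC. This occurs on the top strand at positions 127–146.
The product runs from position 105 to position 146, so its length is 146 − 105 + 1 = 42 bp.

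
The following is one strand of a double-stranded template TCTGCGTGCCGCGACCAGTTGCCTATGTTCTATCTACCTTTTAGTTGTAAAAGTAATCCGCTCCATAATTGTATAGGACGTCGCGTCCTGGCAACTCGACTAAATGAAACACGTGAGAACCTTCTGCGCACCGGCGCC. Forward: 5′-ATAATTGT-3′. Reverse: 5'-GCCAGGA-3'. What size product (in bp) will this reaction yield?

28 bp

The forward primer matches the template at positions 65–72.
Taking the reverse complement of GCCAGGA gives TCCTGGC, found at positions 86–92 on the template; the primer anneals here to the top strand with its 3' end pointing upstream.
Amplicon spans positions 65–92: 28 bp.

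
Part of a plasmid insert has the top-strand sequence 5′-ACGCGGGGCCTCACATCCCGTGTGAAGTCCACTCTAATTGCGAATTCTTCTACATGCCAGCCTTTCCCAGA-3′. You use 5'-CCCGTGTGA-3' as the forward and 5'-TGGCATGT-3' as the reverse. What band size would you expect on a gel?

Scanning the template, CCCGTGTGA occurs at positions 17–25; this primer anneals to the bottom strand there with its 3' end pointing downstream.
The reverse primer's reverse complement is ACATGCCA, which matches the template at positions 52–59.
Product length = (reverse-primer end) − (forward-primer start) + 1 = 59 − 17 + 1 = 43 bp.

43 bp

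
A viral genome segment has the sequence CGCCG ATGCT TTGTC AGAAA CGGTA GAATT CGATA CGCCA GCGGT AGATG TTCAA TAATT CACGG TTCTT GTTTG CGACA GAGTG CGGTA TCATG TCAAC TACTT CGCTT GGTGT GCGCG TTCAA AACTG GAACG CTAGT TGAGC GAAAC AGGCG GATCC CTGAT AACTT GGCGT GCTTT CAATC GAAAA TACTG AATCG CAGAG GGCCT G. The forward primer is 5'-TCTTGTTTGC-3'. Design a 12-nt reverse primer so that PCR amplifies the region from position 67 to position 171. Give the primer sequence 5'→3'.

The product's 3' end on the top strand is position 171.
The reverse primer anneals to the top strand over positions 160–171, i.e. to CCTGATAACTTG.
Its sequence written 5'→3' is the reverse complement: CAAGTTATCAGG.

5'-CAAGTTATCAGG-3'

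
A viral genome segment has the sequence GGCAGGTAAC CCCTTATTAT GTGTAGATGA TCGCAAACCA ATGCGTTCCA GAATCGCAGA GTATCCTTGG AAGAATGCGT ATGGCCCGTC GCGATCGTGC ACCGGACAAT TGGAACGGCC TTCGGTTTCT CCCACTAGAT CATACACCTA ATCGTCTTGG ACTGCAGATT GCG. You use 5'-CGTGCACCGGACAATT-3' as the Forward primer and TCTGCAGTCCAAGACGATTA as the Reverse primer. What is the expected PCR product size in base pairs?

73 bp

The forward primer matches the template at positions 96–111.
Taking the reverse complement of TCTGCAGTCCAAGACGATTA gives TAATCGTCTTGGACTGCAGA, found at positions 149–168 on the template; the primer anneals here to the top strand with its 3' end pointing upstream.
The product runs from position 96 to position 168, so its length is 168 − 96 + 1 = 73 bp.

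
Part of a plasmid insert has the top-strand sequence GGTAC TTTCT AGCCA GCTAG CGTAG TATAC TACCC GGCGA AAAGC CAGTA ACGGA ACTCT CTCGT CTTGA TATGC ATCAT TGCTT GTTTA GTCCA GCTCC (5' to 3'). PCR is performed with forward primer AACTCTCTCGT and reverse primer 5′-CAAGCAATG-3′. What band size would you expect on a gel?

The forward primer matches the template at positions 55–65.
Reverse complement of the reverse primer: CATTGCTTG. This occurs on the top strand at positions 78–86.
The product runs from position 55 to position 86, so its length is 86 − 55 + 1 = 32 bp.

32 bp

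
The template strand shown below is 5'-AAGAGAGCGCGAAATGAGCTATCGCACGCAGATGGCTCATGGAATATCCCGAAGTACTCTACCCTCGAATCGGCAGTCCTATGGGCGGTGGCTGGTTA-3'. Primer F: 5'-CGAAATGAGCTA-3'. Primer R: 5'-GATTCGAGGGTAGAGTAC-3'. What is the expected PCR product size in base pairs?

62 bp

Forward primer CGAAATGAGCTA is found on the top strand at positions 10–21.
The reverse primer's reverse complement is GTACTCTACCCTCGAATC, which matches the template at positions 54–71.
The product runs from position 10 to position 71, so its length is 71 − 10 + 1 = 62 bp.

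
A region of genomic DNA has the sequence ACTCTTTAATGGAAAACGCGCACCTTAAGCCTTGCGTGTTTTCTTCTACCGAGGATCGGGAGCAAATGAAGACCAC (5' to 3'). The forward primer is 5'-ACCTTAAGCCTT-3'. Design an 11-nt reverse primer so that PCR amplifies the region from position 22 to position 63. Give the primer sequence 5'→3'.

The product's 3' end on the top strand is position 63.
The reverse primer anneals to the top strand over positions 53–63, i.e. to GGATCGGGAGC.
Its sequence written 5'→3' is the reverse complement: GCTCCCGATCC.

5'-GCTCCCGATCC-3'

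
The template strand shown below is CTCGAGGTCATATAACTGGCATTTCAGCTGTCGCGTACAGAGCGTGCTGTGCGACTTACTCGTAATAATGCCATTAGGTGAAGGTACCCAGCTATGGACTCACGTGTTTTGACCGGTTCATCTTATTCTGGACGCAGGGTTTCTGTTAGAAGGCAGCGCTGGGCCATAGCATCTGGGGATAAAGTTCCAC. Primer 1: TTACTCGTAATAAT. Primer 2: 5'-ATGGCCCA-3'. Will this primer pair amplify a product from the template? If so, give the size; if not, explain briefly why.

Yes — a 112 bp product.

Primer 1 (TTACTCGTAATAAT) matches the top strand at positions 56–69; it acts as a forward primer.
Primer 2's reverse complement is TGGGCCAT, matching the top strand at positions 160–167; it acts as a reverse primer.
The 3' ends face each other across positions 56–167, giving a 112 bp product.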